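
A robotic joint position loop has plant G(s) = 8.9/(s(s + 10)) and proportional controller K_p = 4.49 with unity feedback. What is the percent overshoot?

The closed-loop denominator s² + 10s + 39.96 gives ω_n = √39.96 = 6.321 and ζ = 10/(2ω_n) = 0.791.
%OS = 100·exp(−πζ/√(1−ζ²)) = 100·exp(−π·0.791/√0.3744) = 1.72%.

1.72%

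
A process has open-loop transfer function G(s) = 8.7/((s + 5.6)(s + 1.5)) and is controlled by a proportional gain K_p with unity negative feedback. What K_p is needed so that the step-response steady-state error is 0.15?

For a type-0 loop with proportional control, e_ss = 1/(1 + K_p·G(0)).
G(0) = 1.036. Require 1/(1 + K_p·1.036) = 0.15, so 1 + 1.036·K_p = 6.667.
K_p = (6.667 − 1)/1.036 = 5.47.

K_p = 5.47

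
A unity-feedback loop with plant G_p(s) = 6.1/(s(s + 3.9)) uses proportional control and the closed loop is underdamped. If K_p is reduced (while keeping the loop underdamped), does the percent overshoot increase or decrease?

decrease

ζ = 3.9/(2√(6.1K_p)) rises as K_p falls; higher damping means less overshoot.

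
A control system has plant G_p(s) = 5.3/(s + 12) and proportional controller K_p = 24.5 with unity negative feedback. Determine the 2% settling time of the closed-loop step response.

T_s ≈ 0.0282 s

Closed-loop transfer function: T(s) = K_p·G_p(s)/(1 + K_p·G_p(s)) = 129.8/(s + 12 + 129.8) = 129.8/(s + 141.8).
Time constant τ = 1/141.8 = 0.00705 s, so the 2% settling time is about 4τ = 0.0282 s.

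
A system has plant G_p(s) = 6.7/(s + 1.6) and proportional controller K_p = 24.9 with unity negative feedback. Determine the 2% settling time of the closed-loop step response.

T_s ≈ 0.0237 s

Closed-loop transfer function: T(s) = K_p·G_p(s)/(1 + K_p·G_p(s)) = 166.8/(s + 1.6 + 166.8) = 166.8/(s + 168.4).
Time constant τ = 1/168.4 = 0.005937 s, so the 2% settling time is about 4τ = 0.0237 s.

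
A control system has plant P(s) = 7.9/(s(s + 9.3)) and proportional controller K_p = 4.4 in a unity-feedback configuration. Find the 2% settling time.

The closed-loop denominator s² + 9.3s + 34.76 gives ω_n = √34.76 = 5.896 and ζ = 9.3/(2ω_n) = 0.7887.
2% settling time T_s ≈ 4/(ζω_n) = 4/4.65 = 0.86 s.

T_s ≈ 0.86 s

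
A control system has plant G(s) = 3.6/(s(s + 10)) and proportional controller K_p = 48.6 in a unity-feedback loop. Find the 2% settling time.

T_s ≈ 0.8 s

Closed-loop characteristic equation: s² + 10s + 175 = 0, so ω_n = 13.23 rad/s and ζ = 10/(2·13.23) = 0.378.
2% settling time T_s ≈ 4/(ζω_n) = 4/5 = 0.8 s.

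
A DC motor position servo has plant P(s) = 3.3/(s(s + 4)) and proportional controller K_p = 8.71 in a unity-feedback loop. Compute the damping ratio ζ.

ζ = 0.373

1 + K_p·P(s) = 0 gives s² + 4s + 28.74 = 0.
So ω_n² = 28.74 ⇒ ω_n = 5.361 rad/s, and ζ = 4/(2ω_n) = 0.373.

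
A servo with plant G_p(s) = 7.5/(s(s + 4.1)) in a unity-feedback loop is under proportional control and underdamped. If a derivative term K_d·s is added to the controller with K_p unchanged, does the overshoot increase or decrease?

The derivative term adds K·K_d to the s-coefficient of the characteristic equation, raising 2ζω_n while ω_n is unchanged; ζ increases, so overshoot decreases.

decrease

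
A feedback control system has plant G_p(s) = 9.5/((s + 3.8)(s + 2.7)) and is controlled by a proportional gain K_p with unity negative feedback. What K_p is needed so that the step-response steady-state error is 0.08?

Steady-state error for a unit step on this type-0 loop is 1/(1 + K_p·G_p(0)).
G_p(0) = 0.9259. Require 1/(1 + K_p·0.9259) = 0.08, so 1 + 0.9259·K_p = 12.5.
K_p = (12.5 − 1)/0.9259 = 12.4.

K_p = 12.4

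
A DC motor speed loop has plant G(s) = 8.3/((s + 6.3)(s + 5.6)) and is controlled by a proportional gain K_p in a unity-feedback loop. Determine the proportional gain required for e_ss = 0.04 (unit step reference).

K_p = 102

Steady-state error for a unit step on this type-0 loop is 1/(1 + K_p·G(0)).
G(0) = 0.2353. Require 1/(1 + K_p·0.2353) = 0.04, so 1 + 0.2353·K_p = 25.
K_p = (25 − 1)/0.2353 = 102.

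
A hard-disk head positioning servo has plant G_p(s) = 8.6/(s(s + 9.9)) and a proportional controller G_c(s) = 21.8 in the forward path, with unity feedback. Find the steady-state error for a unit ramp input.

The loop has one pole at the origin (type 1). Velocity error constant K_v = lim_{s→0} s·G_c(s)G_p(s) = 21.8·8.6/9.9 = 18.94.
Steady-state error to a unit ramp: e_ss = 1/K_v = 0.0528.

0.0528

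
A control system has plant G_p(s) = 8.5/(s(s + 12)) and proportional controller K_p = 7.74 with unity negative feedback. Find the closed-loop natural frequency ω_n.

ω_n = 8.11 rad/s

The closed-loop denominator is s(s+12) + 7.74·8.5 = s² + 12s + 65.79.
Matching s² + 2ζω_n s + ω_n²: ω_n = √65.79 = 8.111 rad/s and 2ζω_n = 12, so ζ = 12/(2·8.111) = 0.74.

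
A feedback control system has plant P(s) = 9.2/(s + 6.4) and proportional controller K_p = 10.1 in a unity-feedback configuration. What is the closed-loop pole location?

Closed-loop transfer function: T(s) = K_p·P(s)/(1 + K_p·P(s)) = 92.92/(s + 6.4 + 92.92) = 92.92/(s + 99.32).
The closed-loop pole is at s = −99.32.

s = -99.32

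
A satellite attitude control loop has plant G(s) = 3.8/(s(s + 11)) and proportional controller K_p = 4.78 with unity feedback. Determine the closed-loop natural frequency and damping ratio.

ω_n = 4.26 rad/s, ζ = 1.29

With unity feedback the closed-loop characteristic equation is s² + 11s + 4.78·3.8 = s² + 11s + 18.16 = 0.
So ω_n² = 18.16 ⇒ ω_n = 4.262 rad/s, and ζ = 11/(2ω_n) = 1.29.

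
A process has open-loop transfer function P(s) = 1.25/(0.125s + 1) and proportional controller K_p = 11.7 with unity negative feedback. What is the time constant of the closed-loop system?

τ = 0.008 s

Closed loop: T(s) = K_p·P/(1+K_p·P) = 14.62/(0.125s + 1 + 14.62), with pole at s = −(1 + 14.62)/0.125 = −125.
Closed-loop time constant τ = 1/125 = 0.008 s.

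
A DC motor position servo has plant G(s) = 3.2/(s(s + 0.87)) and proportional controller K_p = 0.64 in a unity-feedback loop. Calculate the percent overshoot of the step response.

The closed-loop denominator s² + 0.87s + 2.048 gives ω_n = √2.048 = 1.431 and ζ = 0.87/(2ω_n) = 0.304.
%OS = 100·exp(−πζ/√(1−ζ²)) = 100·exp(−π·0.304/√0.9076) = 36.7%.

36.7%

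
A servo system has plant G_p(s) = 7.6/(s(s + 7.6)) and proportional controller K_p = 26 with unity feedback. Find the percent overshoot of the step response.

41.4%

Closed-loop characteristic equation: s² + 7.6s + 197.6 = 0, so ω_n = 14.06 rad/s and ζ = 7.6/(2·14.06) = 0.2703.
%OS = 100·exp(−πζ/√(1−ζ²)) = 100·exp(−π·0.2703/√0.9269) = 41.4%.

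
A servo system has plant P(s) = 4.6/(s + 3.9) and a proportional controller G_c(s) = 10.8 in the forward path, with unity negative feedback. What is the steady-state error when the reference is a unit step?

The loop is type 0. Static position error constant K_pos = G_c(0)·P(0) = 10.8·1.179 = 12.74.
Steady-state error to a unit step: e_ss = 1/(1+K_pos) = 1/13.74 = 0.0728.

0.0728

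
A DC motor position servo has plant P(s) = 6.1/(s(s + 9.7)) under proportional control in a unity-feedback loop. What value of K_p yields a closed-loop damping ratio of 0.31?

Closed-loop characteristic equation: s² + 9.7s + K_p·6.1 = 0.
So ω_n = √(6.1K_p) and 2ζω_n = 9.7, giving ζ = 9.7/(2√(6.1K_p)).
Setting ζ = 0.31: √(6.1K_p) = 9.7/(2·0.31) = 15.65, so K_p = 244.8/6.1 = 40.1.

K_p = 40.1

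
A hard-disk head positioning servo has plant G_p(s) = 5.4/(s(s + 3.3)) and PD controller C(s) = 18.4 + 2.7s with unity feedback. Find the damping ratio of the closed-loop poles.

Forward path: (18.4 + 2.7s)·5.4/(s(s+3.3)). The closed-loop characteristic equation is s² + (3.3 + 5.4·2.7)s + 5.4·18.4 = 0.
That is s² + 17.88s + 99.36 = 0, so ω_n = 9.968 rad/s and ζ = 17.88/(2·9.968) = 0.8969.

ζ = 0.897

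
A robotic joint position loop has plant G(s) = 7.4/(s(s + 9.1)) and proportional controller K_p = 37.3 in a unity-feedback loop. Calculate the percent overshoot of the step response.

40.9%

Closed-loop characteristic equation: s² + 9.1s + 276 = 0, so ω_n = 16.61 rad/s and ζ = 9.1/(2·16.61) = 0.2739.
%OS = 100·exp(−πζ/√(1−ζ²)) = 100·exp(−π·0.2739/√0.925) = 40.9%.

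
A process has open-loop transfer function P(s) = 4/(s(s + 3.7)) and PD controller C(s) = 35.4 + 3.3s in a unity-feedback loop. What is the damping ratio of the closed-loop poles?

Forward path: (35.4 + 3.3s)·4/(s(s+3.7)). The closed-loop characteristic equation is s² + (3.7 + 4·3.3)s + 4·35.4 = 0.
That is s² + 16.9s + 141.6 = 0, so ω_n = 11.9 rad/s and ζ = 16.9/(2·11.9) = 0.7101.

ζ = 0.71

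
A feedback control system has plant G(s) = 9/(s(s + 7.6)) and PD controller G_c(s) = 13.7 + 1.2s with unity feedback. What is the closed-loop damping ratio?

Forward path: (13.7 + 1.2s)·9/(s(s+7.6)). The closed-loop characteristic equation is s² + (7.6 + 9·1.2)s + 9·13.7 = 0.
That is s² + 18.4s + 123.3 = 0, so ω_n = 11.1 rad/s and ζ = 18.4/(2·11.1) = 0.8285.

ζ = 0.829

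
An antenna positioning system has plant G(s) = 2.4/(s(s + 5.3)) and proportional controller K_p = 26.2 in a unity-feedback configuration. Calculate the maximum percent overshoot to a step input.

From 1 + K_pG(s) = 0: s² + 5.3s + 62.88 = 0 ⇒ ω_n = 7.93, ζ = 0.3342.
%OS = 100·exp(−πζ/√(1−ζ²)) = 100·exp(−π·0.3342/√0.8883) = 32.8%.

32.8%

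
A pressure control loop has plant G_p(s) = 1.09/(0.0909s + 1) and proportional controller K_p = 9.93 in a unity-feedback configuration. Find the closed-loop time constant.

Closed loop: T(s) = K_p·G_p/(1+K_p·G_p) = 10.82/(0.0909s + 1 + 10.82), with pole at s = −(1 + 10.82)/0.0909 = −130.1.
Closed-loop time constant τ = 1/130.1 = 0.00769 s.

τ = 0.00769 s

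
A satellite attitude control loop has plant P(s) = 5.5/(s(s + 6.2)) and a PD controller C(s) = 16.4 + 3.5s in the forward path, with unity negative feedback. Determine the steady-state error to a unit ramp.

The loop has one pole at the origin (type 1). Velocity error constant K_v = lim_{s→0} s·C(s)P(s) = 16.4·5.5/6.2 = 14.55.
Steady-state error to a unit ramp: e_ss = 1/K_v = 0.0687.

0.0687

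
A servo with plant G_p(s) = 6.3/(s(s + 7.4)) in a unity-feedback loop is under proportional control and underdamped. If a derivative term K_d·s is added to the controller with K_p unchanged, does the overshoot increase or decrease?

With PD the characteristic equation becomes s² + (a + K·K_d)s + K·K_p = 0; the damping term grows, ζ rises, overshoot falls.

decrease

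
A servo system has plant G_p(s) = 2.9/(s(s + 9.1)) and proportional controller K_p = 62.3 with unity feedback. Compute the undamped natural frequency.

1 + K_p·G_p(s) = 0 gives s² + 9.1s + 180.7 = 0.
So ω_n² = 180.7 ⇒ ω_n = 13.44 rad/s, and ζ = 9.1/(2ω_n) = 0.339.

ω_n = 13.4 rad/s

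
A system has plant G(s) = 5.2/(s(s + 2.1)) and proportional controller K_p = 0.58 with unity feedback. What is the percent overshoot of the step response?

9.21%

From 1 + K_pG(s) = 0: s² + 2.1s + 3.016 = 0 ⇒ ω_n = 1.737, ζ = 0.6046.
%OS = 100·exp(−πζ/√(1−ζ²)) = 100·exp(−π·0.6046/√0.6344) = 9.21%.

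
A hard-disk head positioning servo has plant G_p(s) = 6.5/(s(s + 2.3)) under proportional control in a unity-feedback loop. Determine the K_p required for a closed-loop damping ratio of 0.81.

Closed-loop characteristic equation: s² + 2.3s + K_p·6.5 = 0.
So ω_n = √(6.5K_p) and 2ζω_n = 2.3, giving ζ = 2.3/(2√(6.5K_p)).
Setting ζ = 0.81: √(6.5K_p) = 2.3/(2·0.81) = 1.42, so K_p = 2.016/6.5 = 0.31.

K_p = 0.31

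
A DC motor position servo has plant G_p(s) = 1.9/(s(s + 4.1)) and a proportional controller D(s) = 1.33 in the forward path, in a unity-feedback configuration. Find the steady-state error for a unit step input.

The open loop D(s)G_p(s) has a pole at the origin (type 1), so the static position error constant is infinite and e_ss = 1/(1+∞) = 0.

0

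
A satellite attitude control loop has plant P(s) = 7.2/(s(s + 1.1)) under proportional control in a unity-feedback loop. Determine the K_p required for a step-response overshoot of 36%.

K_p = 0.439

From %OS = 100·exp(−πζ/√(1−ζ²)) = 36%, ζ = −ln(0.36)/√(π²+ln²(0.36)) = 0.3093.
Characteristic equation s² + 1.1s + 7.2K_p = 0 gives ζ = 1.1/(2√(7.2K_p)).
Setting ζ = 0.3093: √(7.2K_p) = 1.1/(2·0.3093) = 1.778, so K_p = 3.163/7.2 = 0.439.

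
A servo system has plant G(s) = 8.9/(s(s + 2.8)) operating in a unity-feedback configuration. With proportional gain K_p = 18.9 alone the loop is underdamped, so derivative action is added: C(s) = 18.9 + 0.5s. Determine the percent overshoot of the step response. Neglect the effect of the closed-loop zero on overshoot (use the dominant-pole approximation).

Forward path: (18.9 + 0.5s)·8.9/(s(s+2.8)). The closed-loop characteristic equation is s² + (2.8 + 8.9·0.5)s + 8.9·18.9 = 0.
That is s² + 7.25s + 168.2 = 0, so ω_n = 12.97 rad/s and ζ = 7.25/(2·12.97) = 0.2795.
%OS = 100·exp(−πζ/√(1−ζ²)) = 40.1%.

40.1%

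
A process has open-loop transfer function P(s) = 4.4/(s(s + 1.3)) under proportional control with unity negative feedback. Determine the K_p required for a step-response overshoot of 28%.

K_p = 0.681

From %OS = 100·exp(−πζ/√(1−ζ²)) = 28%, ζ = −ln(0.28)/√(π²+ln²(0.28)) = 0.3755.
Characteristic equation s² + 1.3s + 4.4K_p = 0 gives ζ = 1.3/(2√(4.4K_p)).
Setting ζ = 0.3755: √(4.4K_p) = 1.3/(2·0.3755) = 1.731, so K_p = 2.996/4.4 = 0.681.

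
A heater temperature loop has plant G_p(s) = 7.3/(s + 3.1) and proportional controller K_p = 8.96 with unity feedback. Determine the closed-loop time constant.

τ = 0.0146 s

Closed-loop transfer function: T(s) = K_p·G_p(s)/(1 + K_p·G_p(s)) = 65.41/(s + 3.1 + 65.41) = 65.41/(s + 68.51).
Time constant τ = 1/68.51 = 0.0146 s.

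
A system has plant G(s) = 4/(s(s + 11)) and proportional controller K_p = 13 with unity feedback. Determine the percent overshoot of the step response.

2.46%

From 1 + K_pG(s) = 0: s² + 11s + 52 = 0 ⇒ ω_n = 7.211, ζ = 0.7627.
%OS = 100·exp(−πζ/√(1−ζ²)) = 100·exp(−π·0.7627/√0.4183) = 2.46%.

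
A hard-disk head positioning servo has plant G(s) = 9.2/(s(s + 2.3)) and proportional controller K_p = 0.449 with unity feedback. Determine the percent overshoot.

From 1 + K_pG(s) = 0: s² + 2.3s + 4.131 = 0 ⇒ ω_n = 2.032, ζ = 0.5658.
%OS = 100·exp(−πζ/√(1−ζ²)) = 100·exp(−π·0.5658/√0.6798) = 11.6%.

11.6%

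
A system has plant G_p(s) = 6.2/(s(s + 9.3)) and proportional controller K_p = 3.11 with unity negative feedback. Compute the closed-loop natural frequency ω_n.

With unity feedback the closed-loop characteristic equation is s² + 9.3s + 3.11·6.2 = s² + 9.3s + 19.28 = 0.
So ω_n² = 19.28 ⇒ ω_n = 4.391 rad/s, and ζ = 9.3/(2ω_n) = 1.06.

ω_n = 4.39 rad/s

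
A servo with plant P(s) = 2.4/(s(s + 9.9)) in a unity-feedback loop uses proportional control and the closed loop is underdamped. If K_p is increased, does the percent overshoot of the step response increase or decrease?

Characteristic equation s² + 9.9s + K_p·2.4 = 0: raising K_p raises ω_n while 2ζω_n = 9.9 is fixed, so ζ falls and overshoot grows.

increase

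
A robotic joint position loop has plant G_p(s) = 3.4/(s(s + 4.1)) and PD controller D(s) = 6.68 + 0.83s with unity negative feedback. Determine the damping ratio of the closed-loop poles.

ζ = 0.726

Forward path: (6.68 + 0.83s)·3.4/(s(s+4.1)). The closed-loop characteristic equation is s² + (4.1 + 3.4·0.83)s + 3.4·6.68 = 0.
That is s² + 6.922s + 22.71 = 0, so ω_n = 4.766 rad/s and ζ = 6.922/(2·4.766) = 0.7262.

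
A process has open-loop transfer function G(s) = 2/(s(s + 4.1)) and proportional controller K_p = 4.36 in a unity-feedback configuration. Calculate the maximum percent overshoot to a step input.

4.83%

From 1 + K_pG(s) = 0: s² + 4.1s + 8.72 = 0 ⇒ ω_n = 2.953, ζ = 0.6942.
%OS = 100·exp(−πζ/√(1−ζ²)) = 100·exp(−π·0.6942/√0.5181) = 4.83%.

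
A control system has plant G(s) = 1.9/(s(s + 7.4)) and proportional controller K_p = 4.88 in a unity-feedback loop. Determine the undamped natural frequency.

ω_n = 3.04 rad/s

With unity feedback the closed-loop characteristic equation is s² + 7.4s + 4.88·1.9 = s² + 7.4s + 9.272 = 0.
So ω_n² = 9.272 ⇒ ω_n = 3.045 rad/s, and ζ = 7.4/(2ω_n) = 1.22.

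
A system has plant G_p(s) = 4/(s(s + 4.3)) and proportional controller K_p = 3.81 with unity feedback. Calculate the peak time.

T_p = 0.964 s

Closed-loop characteristic equation: s² + 4.3s + 15.24 = 0, so ω_n = 3.904 rad/s and ζ = 4.3/(2·3.904) = 0.5507.
Damped frequency ω_d = ω_n√(1−ζ²) = 3.258 rad/s, so peak time T_p = π/ω_d = 0.964 s.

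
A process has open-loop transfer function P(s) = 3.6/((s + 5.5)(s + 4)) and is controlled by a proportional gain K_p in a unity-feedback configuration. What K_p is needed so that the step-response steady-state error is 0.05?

Steady-state error for a unit step on this type-0 loop is 1/(1 + K_p·P(0)).
P(0) = 0.1636. Require 1/(1 + K_p·0.1636) = 0.05, so 1 + 0.1636·K_p = 20.
K_p = (20 − 1)/0.1636 = 116.

K_p = 116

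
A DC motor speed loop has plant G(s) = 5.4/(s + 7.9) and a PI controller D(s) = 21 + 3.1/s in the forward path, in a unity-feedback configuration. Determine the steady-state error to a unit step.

The open loop D(s)G(s) has a pole at the origin (type 1), so the static position error constant is infinite and e_ss = 1/(1+∞) = 0.

0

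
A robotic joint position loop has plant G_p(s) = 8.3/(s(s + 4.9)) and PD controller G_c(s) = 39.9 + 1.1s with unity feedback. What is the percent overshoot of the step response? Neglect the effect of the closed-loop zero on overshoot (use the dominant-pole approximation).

Forward path: (39.9 + 1.1s)·8.3/(s(s+4.9)). The closed-loop characteristic equation is s² + (4.9 + 8.3·1.1)s + 8.3·39.9 = 0.
That is s² + 14.03s + 331.2 = 0, so ω_n = 18.2 rad/s and ζ = 14.03/(2·18.2) = 0.3855.
%OS = 100·exp(−πζ/√(1−ζ²)) = 26.9%.

26.9%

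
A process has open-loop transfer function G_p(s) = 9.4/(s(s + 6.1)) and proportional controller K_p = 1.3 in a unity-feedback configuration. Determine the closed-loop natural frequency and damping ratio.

With unity feedback the closed-loop characteristic equation is s² + 6.1s + 1.3·9.4 = s² + 6.1s + 12.22 = 0.
So ω_n² = 12.22 ⇒ ω_n = 3.496 rad/s, and ζ = 6.1/(2ω_n) = 0.872.

ω_n = 3.5 rad/s, ζ = 0.872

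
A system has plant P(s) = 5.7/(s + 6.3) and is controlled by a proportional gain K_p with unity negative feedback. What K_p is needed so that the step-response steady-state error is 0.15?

The loop is type 0, so e_ss(step) = 1/(1 + K_pos) with K_pos = K_p·P(0).
P(0) = 0.9048. Require 1/(1 + K_p·0.9048) = 0.15, so 1 + 0.9048·K_p = 6.667.
K_p = (6.667 − 1)/0.9048 = 6.26.

K_p = 6.26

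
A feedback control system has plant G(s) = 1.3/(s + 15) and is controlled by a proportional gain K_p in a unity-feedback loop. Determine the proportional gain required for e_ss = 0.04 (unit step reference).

K_p = 277

Steady-state error for a unit step on this type-0 loop is 1/(1 + K_p·G(0)).
G(0) = 0.08667. Require 1/(1 + K_p·0.08667) = 0.04, so 1 + 0.08667·K_p = 25.
K_p = (25 − 1)/0.08667 = 277.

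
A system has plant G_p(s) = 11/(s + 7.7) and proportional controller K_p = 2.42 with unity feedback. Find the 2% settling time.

Closed-loop transfer function: T(s) = K_p·G_p(s)/(1 + K_p·G_p(s)) = 26.62/(s + 7.7 + 26.62) = 26.62/(s + 34.32).
Time constant τ = 1/34.32 = 0.02914 s, so the 2% settling time is about 4τ = 0.117 s.

T_s ≈ 0.117 s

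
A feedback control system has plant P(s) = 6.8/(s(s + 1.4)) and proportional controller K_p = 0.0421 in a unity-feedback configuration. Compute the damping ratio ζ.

With unity feedback the closed-loop characteristic equation is s² + 1.4s + 0.0421·6.8 = s² + 1.4s + 0.2863 = 0.
So ω_n² = 0.2863 ⇒ ω_n = 0.5351 rad/s, and ζ = 1.4/(2ω_n) = 1.31.

ζ = 1.31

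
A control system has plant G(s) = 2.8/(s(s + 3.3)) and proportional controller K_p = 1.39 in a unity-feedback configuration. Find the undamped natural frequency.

ω_n = 1.97 rad/s

With unity feedback the closed-loop characteristic equation is s² + 3.3s + 1.39·2.8 = s² + 3.3s + 3.892 = 0.
Matching s² + 2ζω_n s + ω_n²: ω_n = √3.892 = 1.973 rad/s and 2ζω_n = 3.3, so ζ = 3.3/(2·1.973) = 0.836.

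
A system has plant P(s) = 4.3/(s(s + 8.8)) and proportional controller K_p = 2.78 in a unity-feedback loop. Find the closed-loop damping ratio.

ζ = 1.27

1 + K_p·P(s) = 0 gives s² + 8.8s + 11.95 = 0.
Matching s² + 2ζω_n s + ω_n²: ω_n = √11.95 = 3.457 rad/s and 2ζω_n = 8.8, so ζ = 8.8/(2·3.457) = 1.27.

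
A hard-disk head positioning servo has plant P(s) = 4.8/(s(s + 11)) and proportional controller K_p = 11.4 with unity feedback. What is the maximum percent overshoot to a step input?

3.04%

Closed-loop characteristic equation: s² + 11s + 54.72 = 0, so ω_n = 7.397 rad/s and ζ = 11/(2·7.397) = 0.7435.
%OS = 100·exp(−πζ/√(1−ζ²)) = 100·exp(−π·0.7435/√0.4472) = 3.04%.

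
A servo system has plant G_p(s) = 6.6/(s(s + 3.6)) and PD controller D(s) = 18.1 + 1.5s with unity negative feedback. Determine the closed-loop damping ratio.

ζ = 0.618

Forward path: (18.1 + 1.5s)·6.6/(s(s+3.6)). The closed-loop characteristic equation is s² + (3.6 + 6.6·1.5)s + 6.6·18.1 = 0.
That is s² + 13.5s + 119.5 = 0, so ω_n = 10.93 rad/s and ζ = 13.5/(2·10.93) = 0.6176.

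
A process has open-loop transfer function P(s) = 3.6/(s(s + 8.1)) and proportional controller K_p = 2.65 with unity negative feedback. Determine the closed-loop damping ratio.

ζ = 1.31

The closed-loop denominator is s(s+8.1) + 2.65·3.6 = s² + 8.1s + 9.54.
Matching s² + 2ζω_n s + ω_n²: ω_n = √9.54 = 3.089 rad/s and 2ζω_n = 8.1, so ζ = 8.1/(2·3.089) = 1.31.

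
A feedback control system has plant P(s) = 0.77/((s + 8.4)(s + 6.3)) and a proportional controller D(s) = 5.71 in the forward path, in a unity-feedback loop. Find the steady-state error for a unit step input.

The loop is type 0. Static position error constant K_pos = D(0)·P(0) = 5.71·0.01455 = 0.08308.
Steady-state error to a unit step: e_ss = 1/(1+K_pos) = 1/1.083 = 0.923.

0.923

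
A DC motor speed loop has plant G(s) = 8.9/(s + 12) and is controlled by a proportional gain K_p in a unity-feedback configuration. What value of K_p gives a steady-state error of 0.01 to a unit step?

K_p = 133

For a type-0 loop with proportional control, e_ss = 1/(1 + K_p·G(0)).
G(0) = 0.7417. Require 1/(1 + K_p·0.7417) = 0.01, so 1 + 0.7417·K_p = 100.
K_p = (100 − 1)/0.7417 = 133.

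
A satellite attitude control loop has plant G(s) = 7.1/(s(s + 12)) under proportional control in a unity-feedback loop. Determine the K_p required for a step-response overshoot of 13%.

From %OS = 100·exp(−πζ/√(1−ζ²)) = 13%, ζ = −ln(0.13)/√(π²+ln²(0.13)) = 0.5446.
Characteristic equation s² + 12s + 7.1K_p = 0 gives ζ = 12/(2√(7.1K_p)).
Setting ζ = 0.5446: √(7.1K_p) = 12/(2·0.5446) = 11.02, so K_p = 121.4/7.1 = 17.1.

K_p = 17.1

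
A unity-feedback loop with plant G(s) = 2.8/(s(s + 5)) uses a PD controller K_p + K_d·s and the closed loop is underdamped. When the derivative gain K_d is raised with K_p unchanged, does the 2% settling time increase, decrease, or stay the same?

decrease

Characteristic equation s² + (5 + 2.8K_d)s + 2.8K_p = 0: raising K_d increases ζω_n = (5+2.8K_d)/2 while the loop stays underdamped, so T_s ≈ 4/(ζω_n) decreases.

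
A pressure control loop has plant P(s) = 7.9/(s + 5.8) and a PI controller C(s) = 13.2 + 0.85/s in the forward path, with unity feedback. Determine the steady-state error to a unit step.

0

The open loop C(s)P(s) has a pole at the origin (type 1), so the static position error constant is infinite and e_ss = 1/(1+∞) = 0.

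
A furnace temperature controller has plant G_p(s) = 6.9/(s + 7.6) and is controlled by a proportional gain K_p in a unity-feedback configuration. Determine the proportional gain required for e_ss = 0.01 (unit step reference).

K_p = 109

Steady-state error for a unit step on this type-0 loop is 1/(1 + K_p·G_p(0)).
G_p(0) = 0.9079. Require 1/(1 + K_p·0.9079) = 0.01, so 1 + 0.9079·K_p = 100.
K_p = (100 − 1)/0.9079 = 109.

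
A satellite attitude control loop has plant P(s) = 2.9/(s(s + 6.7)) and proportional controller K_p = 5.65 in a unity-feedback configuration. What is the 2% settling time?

T_s ≈ 1.19 s

Closed-loop characteristic equation: s² + 6.7s + 16.39 = 0, so ω_n = 4.048 rad/s and ζ = 6.7/(2·4.048) = 0.8276.
2% settling time T_s ≈ 4/(ζω_n) = 4/3.35 = 1.19 s.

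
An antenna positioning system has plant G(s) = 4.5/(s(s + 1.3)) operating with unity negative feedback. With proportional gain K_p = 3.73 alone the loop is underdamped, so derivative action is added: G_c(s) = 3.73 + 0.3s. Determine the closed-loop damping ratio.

ζ = 0.323

Forward path: (3.73 + 0.3s)·4.5/(s(s+1.3)). The closed-loop characteristic equation is s² + (1.3 + 4.5·0.3)s + 4.5·3.73 = 0.
That is s² + 2.65s + 16.79 = 0, so ω_n = 4.097 rad/s and ζ = 2.65/(2·4.097) = 0.3234.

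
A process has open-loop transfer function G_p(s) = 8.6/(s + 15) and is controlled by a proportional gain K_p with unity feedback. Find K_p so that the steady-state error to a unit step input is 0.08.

The loop is type 0, so e_ss(step) = 1/(1 + K_pos) with K_pos = K_p·G_p(0).
G_p(0) = 0.5733. Require 1/(1 + K_p·0.5733) = 0.08, so 1 + 0.5733·K_p = 12.5.
K_p = (12.5 − 1)/0.5733 = 20.1.

K_p = 20.1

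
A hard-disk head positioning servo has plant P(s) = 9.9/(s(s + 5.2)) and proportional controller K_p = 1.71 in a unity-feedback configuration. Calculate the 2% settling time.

T_s ≈ 1.54 s

The closed-loop denominator s² + 5.2s + 16.93 gives ω_n = √16.93 = 4.114 and ζ = 5.2/(2ω_n) = 0.6319.
2% settling time T_s ≈ 4/(ζω_n) = 4/2.6 = 1.54 s.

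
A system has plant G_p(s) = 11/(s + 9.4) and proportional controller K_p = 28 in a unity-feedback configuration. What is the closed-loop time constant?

τ = 0.00315 s

Closed-loop transfer function: T(s) = K_p·G_p(s)/(1 + K_p·G_p(s)) = 308/(s + 9.4 + 308) = 308/(s + 317.4).
Time constant τ = 1/317.4 = 0.00315 s.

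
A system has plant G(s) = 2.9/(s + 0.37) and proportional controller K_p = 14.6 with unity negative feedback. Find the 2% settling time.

Closed-loop transfer function: T(s) = K_p·G(s)/(1 + K_p·G(s)) = 42.34/(s + 0.37 + 42.34) = 42.34/(s + 42.71).
Time constant τ = 1/42.71 = 0.02341 s, so the 2% settling time is about 4τ = 0.0937 s.

T_s ≈ 0.0937 s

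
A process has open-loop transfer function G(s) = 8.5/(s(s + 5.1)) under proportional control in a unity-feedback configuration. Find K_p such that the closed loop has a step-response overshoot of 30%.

From %OS = 100·exp(−πζ/√(1−ζ²)) = 30%, ζ = −ln(0.3)/√(π²+ln²(0.3)) = 0.3579.
Characteristic equation s² + 5.1s + 8.5K_p = 0 gives ζ = 5.1/(2√(8.5K_p)).
Setting ζ = 0.3579: √(8.5K_p) = 5.1/(2·0.3579) = 7.126, so K_p = 50.78/8.5 = 5.97.

K_p = 5.97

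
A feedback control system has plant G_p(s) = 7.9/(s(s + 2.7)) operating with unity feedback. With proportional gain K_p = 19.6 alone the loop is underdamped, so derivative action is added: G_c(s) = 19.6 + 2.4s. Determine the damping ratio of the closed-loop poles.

ζ = 0.87

Forward path: (19.6 + 2.4s)·7.9/(s(s+2.7)). The closed-loop characteristic equation is s² + (2.7 + 7.9·2.4)s + 7.9·19.6 = 0.
That is s² + 21.66s + 154.8 = 0, so ω_n = 12.44 rad/s and ζ = 21.66/(2·12.44) = 0.8703.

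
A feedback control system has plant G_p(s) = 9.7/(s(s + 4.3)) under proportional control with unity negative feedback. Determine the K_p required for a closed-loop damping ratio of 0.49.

K_p = 1.98

Closed-loop characteristic equation: s² + 4.3s + K_p·9.7 = 0.
So ω_n = √(9.7K_p) and 2ζω_n = 4.3, giving ζ = 4.3/(2√(9.7K_p)).
Setting ζ = 0.49: √(9.7K_p) = 4.3/(2·0.49) = 4.388, so K_p = 19.25/9.7 = 1.98.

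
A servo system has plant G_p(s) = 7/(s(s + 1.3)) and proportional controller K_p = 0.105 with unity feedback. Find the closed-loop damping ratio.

1 + K_p·G_p(s) = 0 gives s² + 1.3s + 0.735 = 0.
So ω_n² = 0.735 ⇒ ω_n = 0.8573 rad/s, and ζ = 1.3/(2ω_n) = 0.758.

ζ = 0.758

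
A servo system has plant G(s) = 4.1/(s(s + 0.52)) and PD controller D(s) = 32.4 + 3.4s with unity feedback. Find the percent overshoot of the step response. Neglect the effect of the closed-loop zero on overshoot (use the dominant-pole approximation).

Forward path: (32.4 + 3.4s)·4.1/(s(s+0.52)). The closed-loop characteristic equation is s² + (0.52 + 4.1·3.4)s + 4.1·32.4 = 0.
That is s² + 14.46s + 132.8 = 0, so ω_n = 11.53 rad/s and ζ = 14.46/(2·11.53) = 0.6273.
%OS = 100·exp(−πζ/√(1−ζ²)) = 7.96%.

7.96%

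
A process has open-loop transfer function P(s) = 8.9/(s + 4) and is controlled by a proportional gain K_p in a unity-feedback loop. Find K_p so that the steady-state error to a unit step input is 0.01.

The loop is type 0, so e_ss(step) = 1/(1 + K_pos) with K_pos = K_p·P(0).
P(0) = 2.225. Require 1/(1 + K_p·2.225) = 0.01, so 1 + 2.225·K_p = 100.
K_p = (100 − 1)/2.225 = 44.5.

K_p = 44.5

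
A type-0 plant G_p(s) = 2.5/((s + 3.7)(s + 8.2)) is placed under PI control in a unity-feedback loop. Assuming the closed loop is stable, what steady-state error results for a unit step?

0

The PI controller's integrator makes the forward path type 1, so e_ss to a step is zero.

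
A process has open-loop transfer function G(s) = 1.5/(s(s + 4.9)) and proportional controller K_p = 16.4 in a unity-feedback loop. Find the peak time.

T_p = 0.728 s

Closed-loop characteristic equation: s² + 4.9s + 24.6 = 0, so ω_n = 4.96 rad/s and ζ = 4.9/(2·4.96) = 0.494.
Damped frequency ω_d = ω_n√(1−ζ²) = 4.312 rad/s, so peak time T_p = π/ω_d = 0.728 s.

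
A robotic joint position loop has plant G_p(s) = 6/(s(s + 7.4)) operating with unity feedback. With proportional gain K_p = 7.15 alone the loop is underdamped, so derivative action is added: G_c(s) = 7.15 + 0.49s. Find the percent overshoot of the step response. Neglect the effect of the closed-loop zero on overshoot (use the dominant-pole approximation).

Forward path: (7.15 + 0.49s)·6/(s(s+7.4)). The closed-loop characteristic equation is s² + (7.4 + 6·0.49)s + 6·7.15 = 0.
That is s² + 10.34s + 42.9 = 0, so ω_n = 6.55 rad/s and ζ = 10.34/(2·6.55) = 0.7893.
%OS = 100·exp(−πζ/√(1−ζ²)) = 1.76%.

1.76%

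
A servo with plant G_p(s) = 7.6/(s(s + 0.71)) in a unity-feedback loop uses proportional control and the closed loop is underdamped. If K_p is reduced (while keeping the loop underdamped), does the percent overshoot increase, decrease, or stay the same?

ζ = 0.71/(2√(7.6K_p)) rises as K_p falls; higher damping means less overshoot.

decrease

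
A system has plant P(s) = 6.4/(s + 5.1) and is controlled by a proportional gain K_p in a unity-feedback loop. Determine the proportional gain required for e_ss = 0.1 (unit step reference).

Steady-state error for a unit step on this type-0 loop is 1/(1 + K_p·P(0)).
P(0) = 1.255. Require 1/(1 + K_p·1.255) = 0.1, so 1 + 1.255·K_p = 10.
K_p = (10 − 1)/1.255 = 7.17.

K_p = 7.17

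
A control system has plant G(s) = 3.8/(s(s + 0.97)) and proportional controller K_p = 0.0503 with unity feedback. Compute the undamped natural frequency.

The closed-loop denominator is s(s+0.97) + 0.0503·3.8 = s² + 0.97s + 0.1911.
Matching s² + 2ζω_n s + ω_n²: ω_n = √0.1911 = 0.4372 rad/s and 2ζω_n = 0.97, so ζ = 0.97/(2·0.4372) = 1.11.

ω_n = 0.437 rad/s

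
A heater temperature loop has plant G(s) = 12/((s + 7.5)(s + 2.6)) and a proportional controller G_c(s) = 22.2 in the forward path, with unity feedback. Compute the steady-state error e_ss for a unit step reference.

0.0682

The loop is type 0. Static position error constant K_pos = G_c(0)·G(0) = 22.2·0.6154 = 13.66.
Steady-state error to a unit step: e_ss = 1/(1+K_pos) = 1/14.66 = 0.0682.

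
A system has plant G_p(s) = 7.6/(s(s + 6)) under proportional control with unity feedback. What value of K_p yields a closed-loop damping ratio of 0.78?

Closed-loop characteristic equation: s² + 6s + K_p·7.6 = 0.
So ω_n = √(7.6K_p) and 2ζω_n = 6, giving ζ = 6/(2√(7.6K_p)).
Setting ζ = 0.78: √(7.6K_p) = 6/(2·0.78) = 3.846, so K_p = 14.79/7.6 = 1.95.

K_p = 1.95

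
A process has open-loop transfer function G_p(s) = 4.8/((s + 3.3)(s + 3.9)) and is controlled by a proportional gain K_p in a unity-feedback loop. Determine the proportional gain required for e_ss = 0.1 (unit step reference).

For a type-0 loop with proportional control, e_ss = 1/(1 + K_p·G_p(0)).
G_p(0) = 0.373. Require 1/(1 + K_p·0.373) = 0.1, so 1 + 0.373·K_p = 10.
K_p = (10 − 1)/0.373 = 24.1.

K_p = 24.1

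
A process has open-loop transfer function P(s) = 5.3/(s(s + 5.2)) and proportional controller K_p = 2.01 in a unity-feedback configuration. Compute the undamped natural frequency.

The closed-loop denominator is s(s+5.2) + 2.01·5.3 = s² + 5.2s + 10.65.
Matching s² + 2ζω_n s + ω_n²: ω_n = √10.65 = 3.264 rad/s and 2ζω_n = 5.2, so ζ = 5.2/(2·3.264) = 0.797.

ω_n = 3.26 rad/s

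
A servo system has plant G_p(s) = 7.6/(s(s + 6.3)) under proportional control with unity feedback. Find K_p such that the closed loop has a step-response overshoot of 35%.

K_p = 13

From %OS = 100·exp(−πζ/√(1−ζ²)) = 35%, ζ = −ln(0.35)/√(π²+ln²(0.35)) = 0.3169.
Characteristic equation s² + 6.3s + 7.6K_p = 0 gives ζ = 6.3/(2√(7.6K_p)).
Setting ζ = 0.3169: √(7.6K_p) = 6.3/(2·0.3169) = 9.939, so K_p = 98.78/7.6 = 13.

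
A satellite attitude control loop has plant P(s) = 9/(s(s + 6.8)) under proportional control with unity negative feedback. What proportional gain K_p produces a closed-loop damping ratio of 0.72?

Closed-loop characteristic equation: s² + 6.8s + K_p·9 = 0.
So ω_n = √(9K_p) and 2ζω_n = 6.8, giving ζ = 6.8/(2√(9K_p)).
Setting ζ = 0.72: √(9K_p) = 6.8/(2·0.72) = 4.722, so K_p = 22.3/9 = 2.48.

K_p = 2.48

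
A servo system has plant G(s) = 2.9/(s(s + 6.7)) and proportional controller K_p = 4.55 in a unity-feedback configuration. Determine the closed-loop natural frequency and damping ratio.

1 + K_p·G(s) = 0 gives s² + 6.7s + 13.19 = 0.
Matching s² + 2ζω_n s + ω_n²: ω_n = √13.19 = 3.632 rad/s and 2ζω_n = 6.7, so ζ = 6.7/(2·3.632) = 0.922.

ω_n = 3.63 rad/s, ζ = 0.922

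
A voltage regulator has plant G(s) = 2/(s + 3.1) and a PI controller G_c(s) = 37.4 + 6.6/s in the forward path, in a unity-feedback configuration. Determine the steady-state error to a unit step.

The open loop G_c(s)G(s) has a pole at the origin (type 1), so the static position error constant is infinite and e_ss = 1/(1+∞) = 0.

0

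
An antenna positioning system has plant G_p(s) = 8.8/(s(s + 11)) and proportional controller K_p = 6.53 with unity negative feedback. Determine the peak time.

Closed-loop characteristic equation: s² + 11s + 57.46 = 0, so ω_n = 7.581 rad/s and ζ = 11/(2·7.581) = 0.7255.
Damped frequency ω_d = ω_n√(1−ζ²) = 5.217 rad/s, so peak time T_p = π/ω_d = 0.602 s.

T_p = 0.602 s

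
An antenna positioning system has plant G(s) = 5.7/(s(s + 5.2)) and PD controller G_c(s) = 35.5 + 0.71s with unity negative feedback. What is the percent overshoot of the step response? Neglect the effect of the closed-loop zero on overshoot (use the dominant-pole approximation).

34%

Forward path: (35.5 + 0.71s)·5.7/(s(s+5.2)). The closed-loop characteristic equation is s² + (5.2 + 5.7·0.71)s + 5.7·35.5 = 0.
That is s² + 9.247s + 202.3 = 0, so ω_n = 14.22 rad/s and ζ = 9.247/(2·14.22) = 0.325.
%OS = 100·exp(−πζ/√(1−ζ²)) = 34%.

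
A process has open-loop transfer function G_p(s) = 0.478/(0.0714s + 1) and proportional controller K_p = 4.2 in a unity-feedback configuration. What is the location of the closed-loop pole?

Closed loop: T(s) = K_p·G_p/(1+K_p·G_p) = 2.008/(0.0714s + 1 + 2.008), with pole at s = −(1 + 2.008)/0.0714 = −42.12.

s = -42.12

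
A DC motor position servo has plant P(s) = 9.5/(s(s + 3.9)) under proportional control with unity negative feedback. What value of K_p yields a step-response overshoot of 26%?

K_p = 2.58

From %OS = 100·exp(−πζ/√(1−ζ²)) = 26%, ζ = −ln(0.26)/√(π²+ln²(0.26)) = 0.3941.
Characteristic equation s² + 3.9s + 9.5K_p = 0 gives ζ = 3.9/(2√(9.5K_p)).
Setting ζ = 0.3941: √(9.5K_p) = 3.9/(2·0.3941) = 4.948, so K_p = 24.48/9.5 = 2.58.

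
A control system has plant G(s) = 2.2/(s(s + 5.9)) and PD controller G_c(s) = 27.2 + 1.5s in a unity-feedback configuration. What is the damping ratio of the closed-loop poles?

Forward path: (27.2 + 1.5s)·2.2/(s(s+5.9)). The closed-loop characteristic equation is s² + (5.9 + 2.2·1.5)s + 2.2·27.2 = 0.
That is s² + 9.2s + 59.84 = 0, so ω_n = 7.736 rad/s and ζ = 9.2/(2·7.736) = 0.5947.

ζ = 0.595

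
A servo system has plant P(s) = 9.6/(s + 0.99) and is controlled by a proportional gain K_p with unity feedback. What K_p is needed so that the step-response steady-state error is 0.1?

For a type-0 loop with proportional control, e_ss = 1/(1 + K_p·P(0)).
P(0) = 9.697. Require 1/(1 + K_p·9.697) = 0.1, so 1 + 9.697·K_p = 10.
K_p = (10 − 1)/9.697 = 0.928.

K_p = 0.928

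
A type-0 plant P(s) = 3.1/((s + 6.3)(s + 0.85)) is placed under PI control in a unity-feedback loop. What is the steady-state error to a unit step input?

The PI controller's integrator makes the forward path type 1, so e_ss to a step is zero.

0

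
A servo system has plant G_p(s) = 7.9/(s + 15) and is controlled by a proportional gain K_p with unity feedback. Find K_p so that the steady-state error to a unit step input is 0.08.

Steady-state error for a unit step on this type-0 loop is 1/(1 + K_p·G_p(0)).
G_p(0) = 0.5267. Require 1/(1 + K_p·0.5267) = 0.08, so 1 + 0.5267·K_p = 12.5.
K_p = (12.5 − 1)/0.5267 = 21.8.

K_p = 21.8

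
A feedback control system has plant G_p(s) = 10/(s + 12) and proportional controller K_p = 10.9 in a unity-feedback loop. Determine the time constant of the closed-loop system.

τ = 0.00826 s

Closed-loop transfer function: T(s) = K_p·G_p(s)/(1 + K_p·G_p(s)) = 109/(s + 12 + 109) = 109/(s + 121).
Time constant τ = 1/121 = 0.00826 s.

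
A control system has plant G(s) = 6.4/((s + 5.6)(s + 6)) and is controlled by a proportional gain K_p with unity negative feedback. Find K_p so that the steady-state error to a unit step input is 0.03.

K_p = 170

For a type-0 loop with proportional control, e_ss = 1/(1 + K_p·G(0)).
G(0) = 0.1905. Require 1/(1 + K_p·0.1905) = 0.03, so 1 + 0.1905·K_p = 33.33.
K_p = (33.33 − 1)/0.1905 = 170.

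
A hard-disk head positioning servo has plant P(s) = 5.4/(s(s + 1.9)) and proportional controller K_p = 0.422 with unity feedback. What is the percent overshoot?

From 1 + K_pP(s) = 0: s² + 1.9s + 2.279 = 0 ⇒ ω_n = 1.51, ζ = 0.6293.
%OS = 100·exp(−πζ/√(1−ζ²)) = 100·exp(−π·0.6293/√0.604) = 7.86%.

7.86%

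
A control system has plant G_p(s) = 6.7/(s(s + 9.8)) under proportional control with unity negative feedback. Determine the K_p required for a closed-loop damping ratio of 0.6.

K_p = 9.95

Closed-loop characteristic equation: s² + 9.8s + K_p·6.7 = 0.
So ω_n = √(6.7K_p) and 2ζω_n = 9.8, giving ζ = 9.8/(2√(6.7K_p)).
Setting ζ = 0.6: √(6.7K_p) = 9.8/(2·0.6) = 8.167, so K_p = 66.69/6.7 = 9.95.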